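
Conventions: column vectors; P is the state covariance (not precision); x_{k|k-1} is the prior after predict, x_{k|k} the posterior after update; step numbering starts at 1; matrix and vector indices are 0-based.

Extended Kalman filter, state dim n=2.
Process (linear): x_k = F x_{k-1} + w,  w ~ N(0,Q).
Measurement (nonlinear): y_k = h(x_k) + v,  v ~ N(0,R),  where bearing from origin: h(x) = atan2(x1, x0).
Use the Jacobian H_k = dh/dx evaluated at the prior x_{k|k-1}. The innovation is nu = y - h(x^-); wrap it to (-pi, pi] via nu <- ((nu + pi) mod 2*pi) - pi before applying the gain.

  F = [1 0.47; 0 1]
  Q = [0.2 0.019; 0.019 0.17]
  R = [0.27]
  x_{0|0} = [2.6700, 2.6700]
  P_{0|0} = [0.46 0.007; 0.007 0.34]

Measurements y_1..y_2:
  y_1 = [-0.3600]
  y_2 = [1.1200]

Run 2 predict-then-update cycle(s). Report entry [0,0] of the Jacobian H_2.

step 1: x^-=[3.9249, 2.6700]  P^-=[0.7417 0.1858; 0.1858 0.5100]  H_jac=[-0.1185 0.1742]  S=[0.2882]  K=[-0.1926; 0.2318]  nu=[-0.9574]  x^+=[4.1093, 2.4481]  P^+=[0.7310 0.1987; 0.1987 0.4945]
step 2: x^-=[5.2599, 2.4481]  P^-=[1.2270 0.4501; 0.4501 0.6645]  H_jac=[-0.0727 0.1563]  S=[0.2825]  K=[-0.0669; 0.2517]  nu=[0.6844]  x^+=[5.2141, 2.6203]  P^+=[1.2257 0.4548; 0.4548 0.6466]

H_jac[0,0] = -0.0727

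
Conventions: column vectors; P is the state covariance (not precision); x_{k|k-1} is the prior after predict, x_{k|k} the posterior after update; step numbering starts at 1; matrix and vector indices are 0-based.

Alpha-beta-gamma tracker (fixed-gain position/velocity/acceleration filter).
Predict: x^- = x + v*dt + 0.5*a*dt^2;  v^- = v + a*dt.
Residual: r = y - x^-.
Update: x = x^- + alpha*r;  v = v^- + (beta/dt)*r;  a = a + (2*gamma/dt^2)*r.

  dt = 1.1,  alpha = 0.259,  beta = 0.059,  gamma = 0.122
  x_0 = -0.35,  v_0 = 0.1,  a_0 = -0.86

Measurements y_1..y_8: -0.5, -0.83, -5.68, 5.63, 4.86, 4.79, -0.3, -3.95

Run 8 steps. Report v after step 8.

step 1: x_pred=-0.7603  r=0.2603  x^+=-0.6929  v^+=-0.8320  a^+=-0.8075
step 2: x_pred=-2.0967  r=1.2667  x^+=-1.7686  v^+=-1.6524  a^+=-0.5521
step 3: x_pred=-3.9202  r=-1.7598  x^+=-4.3760  v^+=-2.3540  a^+=-0.9069
step 4: x_pred=-7.5141  r=13.1441  x^+=-4.1098  v^+=-2.6467  a^+=1.7436
step 5: x_pred=-5.9663  r=10.8263  x^+=-3.1623  v^+=-0.1480  a^+=3.9268
step 6: x_pred=-0.9494  r=5.7394  x^+=0.5371  v^+=4.4792  a^+=5.0841
step 7: x_pred=8.5401  r=-8.8401  x^+=6.2505  v^+=9.5976  a^+=3.3015
step 8: x_pred=18.8053  r=-22.7553  x^+=12.9117  v^+=12.0087  a^+=-1.2872

v_post = 12.0087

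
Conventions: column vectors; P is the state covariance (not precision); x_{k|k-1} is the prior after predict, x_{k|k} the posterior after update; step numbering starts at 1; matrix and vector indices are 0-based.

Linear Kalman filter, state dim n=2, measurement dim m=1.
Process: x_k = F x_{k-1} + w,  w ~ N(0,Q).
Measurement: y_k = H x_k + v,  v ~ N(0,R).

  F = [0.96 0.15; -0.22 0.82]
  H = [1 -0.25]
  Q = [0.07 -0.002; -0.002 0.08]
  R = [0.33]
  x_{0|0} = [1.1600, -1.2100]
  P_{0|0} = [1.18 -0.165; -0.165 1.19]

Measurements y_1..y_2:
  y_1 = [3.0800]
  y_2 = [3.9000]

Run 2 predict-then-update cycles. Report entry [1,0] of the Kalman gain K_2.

step 1: x^-=[0.9321, -1.2474]  P^-=[1.1367 -0.2293; -0.2293 0.9968]  S=[1.6437]  K=[0.7265; -0.2911]  nu=[1.8361]  x^+=[2.2659, -1.7819]  P^+=[0.2693 0.1183; 0.1183 0.8575]
step 2: x^-=[1.9080, -1.9596]  P^-=[0.3716 0.1358; 0.1358 0.6269]  S=[0.6728]  K=[0.5018; -0.0311]  nu=[1.5021]  x^+=[2.6617, -2.0063]  P^+=[0.2022 0.1463; 0.1463 0.6263]

K[1,0] = -0.0311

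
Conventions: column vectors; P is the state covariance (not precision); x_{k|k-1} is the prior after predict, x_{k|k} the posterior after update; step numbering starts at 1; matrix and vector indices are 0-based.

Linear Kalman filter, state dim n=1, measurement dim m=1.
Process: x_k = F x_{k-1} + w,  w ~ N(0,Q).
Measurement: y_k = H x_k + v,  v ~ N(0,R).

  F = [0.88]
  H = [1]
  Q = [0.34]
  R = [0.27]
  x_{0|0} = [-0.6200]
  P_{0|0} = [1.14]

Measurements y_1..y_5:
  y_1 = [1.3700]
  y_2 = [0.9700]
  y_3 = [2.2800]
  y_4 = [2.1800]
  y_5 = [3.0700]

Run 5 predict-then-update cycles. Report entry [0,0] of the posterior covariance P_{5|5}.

step 1: x^-=[-0.5456]  P^-=[1.2228]  S=[1.4928]  K=[0.8191]  nu=[1.9156]  x^+=[1.0235]  P^+=[0.2212]
step 2: x^-=[0.9007]  P^-=[0.5113]  S=[0.7813]  K=[0.6544]  nu=[0.0693]  x^+=[0.9461]  P^+=[0.1767]
step 3: x^-=[0.8325]  P^-=[0.4768]  S=[0.7468]  K=[0.6385]  nu=[1.4475]  x^+=[1.7567]  P^+=[0.1724]
step 4: x^-=[1.5459]  P^-=[0.4735]  S=[0.7435]  K=[0.6369]  nu=[0.6341]  x^+=[1.9497]  P^+=[0.1719]
step 5: x^-=[1.7158]  P^-=[0.4732]  S=[0.7432]  K=[0.6367]  nu=[1.3542]  x^+=[2.5780]  P^+=[0.1719]

P_post[0,0] = 0.1719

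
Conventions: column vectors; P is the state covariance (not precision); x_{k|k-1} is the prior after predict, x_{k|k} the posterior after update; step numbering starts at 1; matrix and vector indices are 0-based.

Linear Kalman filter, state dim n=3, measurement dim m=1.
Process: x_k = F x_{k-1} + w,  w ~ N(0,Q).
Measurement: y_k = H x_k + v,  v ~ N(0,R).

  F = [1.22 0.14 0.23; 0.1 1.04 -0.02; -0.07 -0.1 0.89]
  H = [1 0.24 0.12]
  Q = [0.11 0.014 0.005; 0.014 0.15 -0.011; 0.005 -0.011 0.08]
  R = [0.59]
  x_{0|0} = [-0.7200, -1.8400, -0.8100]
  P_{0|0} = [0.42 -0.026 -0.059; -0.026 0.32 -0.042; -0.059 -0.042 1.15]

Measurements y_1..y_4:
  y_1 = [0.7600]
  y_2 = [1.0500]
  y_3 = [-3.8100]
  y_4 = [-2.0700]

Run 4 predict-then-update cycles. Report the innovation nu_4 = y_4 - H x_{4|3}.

step 1: x^-=[-1.3223, -1.9694, -0.4865]  P^-=[0.7575 0.0633 0.1361; 0.0633 0.4973 -0.1098; 0.1361 -0.1098 1.0106]  S=[1.4475]  K=[0.5451; 0.1171; 0.1596]  nu=[2.6133]  x^+=[0.1023, -1.6633, -0.0694]  P^+=[0.3274 -0.0291 0.0102; -0.0291 0.4775 -0.1369; 0.0102 -0.1369 0.9738]
step 2: x^-=[-0.1240, -1.7182, 0.0974]  P^-=[0.6451 0.0493 0.1705; 0.0493 0.6697 -0.2039; 0.1705 -0.2039 0.8804]  S=[1.3392]  K=[0.5058; 0.1386; 0.1696]  nu=[1.5747]  x^+=[0.6725, -1.5000, 0.3645]  P^+=[0.3025 -0.0446 0.0556; -0.0446 0.6440 -0.2354; 0.0556 -0.2354 0.8418]
step 3: x^-=[0.6943, -1.5001, 0.4274]  P^-=[0.6181 0.0279 0.1839; 0.0279 0.8502 -0.3047; 0.1839 -0.3047 0.7891]  S=[1.3085]  K=[0.4944; 0.1493; 0.1570]  nu=[-4.1956]  x^+=[-1.3800, -2.1266, -0.2314]  P^+=[0.2983 -0.0687 0.0823; -0.0687 0.8210 -0.3354; 0.0823 -0.3354 0.7569]
step 4: x^-=[-2.0345, -2.3451, 0.1034]  P^-=[0.6113 -0.0011 0.1860; -0.0011 1.0407 -0.4100; 0.1860 -0.4100 0.7377]  S=[1.2923]  K=[0.4901; 0.1544; 0.1363]  nu=[0.5150]  x^+=[-1.7822, -2.2656, 0.1735]  P^+=[0.3009 -0.0988 0.0997; -0.0988 1.0099 -0.4371; 0.0997 -0.4371 0.7137]

innov = [0.5150]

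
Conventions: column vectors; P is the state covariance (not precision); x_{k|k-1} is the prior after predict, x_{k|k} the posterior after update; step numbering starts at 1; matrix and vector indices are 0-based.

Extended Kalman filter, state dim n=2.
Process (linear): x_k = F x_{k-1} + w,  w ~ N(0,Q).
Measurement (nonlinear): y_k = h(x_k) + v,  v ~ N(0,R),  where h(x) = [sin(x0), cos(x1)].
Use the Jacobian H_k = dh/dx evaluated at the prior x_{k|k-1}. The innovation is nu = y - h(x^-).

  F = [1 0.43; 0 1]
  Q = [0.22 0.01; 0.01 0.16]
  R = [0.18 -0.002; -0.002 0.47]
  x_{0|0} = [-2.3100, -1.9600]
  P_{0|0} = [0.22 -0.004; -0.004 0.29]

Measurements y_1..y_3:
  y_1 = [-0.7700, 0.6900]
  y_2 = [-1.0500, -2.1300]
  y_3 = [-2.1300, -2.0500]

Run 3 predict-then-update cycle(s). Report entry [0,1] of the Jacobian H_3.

step 1: x^-=[-3.1528, -1.9600]  P^-=[0.4902 0.1307; 0.1307 0.4500]  H_jac=[-0.9999 0.0000; 0.0000 0.9252]  S=[0.6701 -0.1229; -0.1229 0.8552]  K=[-0.7246 0.0373; -0.1086 0.4712]  nu=[-0.7812, 1.0695]  x^+=[-2.5469, -1.3712]  P^+=[0.1305 0.0205; 0.0205 0.2396]
step 2: x^-=[-3.1365, -1.3712]  P^-=[0.4124 0.1335; 0.1335 0.3996]  H_jac=[-1.0000 0.0000; 0.0000 0.9801]  S=[0.5924 -0.1329; -0.1329 0.8539]  K=[-0.6857 0.0466; -0.1269 0.4389]  nu=[-1.0449, -2.3283]  x^+=[-2.5284, -2.2605]  P^+=[0.1235 0.0237; 0.0237 0.2107]
step 3: x^-=[-3.5004, -2.2605]  P^-=[0.4029 0.1243; 0.1243 0.3707]  H_jac=[-0.9363 0.0000; 0.0000 0.7714]  S=[0.5332 -0.0918; -0.0918 0.6906]  K=[-0.6996 0.0459; -0.1505 0.3941]  nu=[-2.4812, -1.4137]  x^+=[-1.8295, -2.4443]  P^+=[0.1346 0.0298; 0.0298 0.2405]

H_jac[0,1] = 0.0000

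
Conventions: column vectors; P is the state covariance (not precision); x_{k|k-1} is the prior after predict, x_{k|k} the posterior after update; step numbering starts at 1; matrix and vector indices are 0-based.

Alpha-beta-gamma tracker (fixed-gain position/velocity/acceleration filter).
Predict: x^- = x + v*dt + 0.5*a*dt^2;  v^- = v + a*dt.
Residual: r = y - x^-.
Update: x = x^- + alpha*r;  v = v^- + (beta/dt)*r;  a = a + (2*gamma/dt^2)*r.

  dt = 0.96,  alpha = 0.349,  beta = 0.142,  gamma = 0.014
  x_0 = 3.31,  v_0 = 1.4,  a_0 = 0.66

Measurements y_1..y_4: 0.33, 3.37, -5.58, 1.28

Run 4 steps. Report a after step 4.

a_post = 0.0829

step 1: x_pred=4.9581  r=-4.6281  x^+=3.3429  v^+=1.3490  a^+=0.5194
step 2: x_pred=4.8773  r=-1.5073  x^+=4.3513  v^+=1.6247  a^+=0.4736
step 3: x_pred=6.1292  r=-11.7092  x^+=2.0427  v^+=0.3473  a^+=0.1178
step 4: x_pred=2.4304  r=-1.1504  x^+=2.0289  v^+=0.2903  a^+=0.0829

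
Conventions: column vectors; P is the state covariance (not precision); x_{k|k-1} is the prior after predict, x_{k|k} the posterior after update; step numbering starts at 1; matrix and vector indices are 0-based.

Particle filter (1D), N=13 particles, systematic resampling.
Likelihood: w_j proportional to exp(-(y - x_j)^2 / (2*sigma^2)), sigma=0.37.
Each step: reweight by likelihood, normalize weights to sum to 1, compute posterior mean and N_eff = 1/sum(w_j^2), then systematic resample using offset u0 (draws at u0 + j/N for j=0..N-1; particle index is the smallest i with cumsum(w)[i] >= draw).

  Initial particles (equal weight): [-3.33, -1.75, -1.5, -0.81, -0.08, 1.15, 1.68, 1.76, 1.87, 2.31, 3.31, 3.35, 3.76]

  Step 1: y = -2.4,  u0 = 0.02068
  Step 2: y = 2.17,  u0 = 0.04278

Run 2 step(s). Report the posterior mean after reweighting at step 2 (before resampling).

post_mean = -1.5011

step 1: w=[0.1378, 0.6935, 0.1684, 0.0003, 0.0000, 0.0000, 0.0000, 0.0000, 0.0000, 0.0000, 0.0000, 0.0000, 0.0000]  mean=-1.9253  Neff=1.8931  idx=[0, 0, 1, 1, 1, 1, 1, 1, 1, 1, 1, 2, 2]
step 2: w=[0.0000, 0.0000, 0.0005, 0.0005, 0.0005, 0.0005, 0.0005, 0.0005, 0.0005, 0.0005, 0.0005, 0.4978, 0.4978]  mean=-1.5011  Neff=2.0176  idx=[11, 11, 11, 11, 11, 11, 12, 12, 12, 12, 12, 12, 12]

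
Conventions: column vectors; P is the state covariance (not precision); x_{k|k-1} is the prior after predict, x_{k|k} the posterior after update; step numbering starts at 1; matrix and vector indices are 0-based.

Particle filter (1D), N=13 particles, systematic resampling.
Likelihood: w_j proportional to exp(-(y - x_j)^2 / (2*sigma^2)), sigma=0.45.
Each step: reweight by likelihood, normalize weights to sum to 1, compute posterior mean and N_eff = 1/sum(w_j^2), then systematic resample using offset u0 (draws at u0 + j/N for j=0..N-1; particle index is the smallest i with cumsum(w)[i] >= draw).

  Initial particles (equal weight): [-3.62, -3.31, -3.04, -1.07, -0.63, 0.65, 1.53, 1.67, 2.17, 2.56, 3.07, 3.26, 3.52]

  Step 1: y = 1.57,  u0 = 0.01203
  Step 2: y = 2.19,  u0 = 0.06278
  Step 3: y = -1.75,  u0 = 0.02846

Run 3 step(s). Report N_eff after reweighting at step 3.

N_eff = 4.2187

step 1: w=[0.0000, 0.0000, 0.0000, 0.0000, 0.0000, 0.0476, 0.3831, 0.3752, 0.1581, 0.0342, 0.0015, 0.0003, 0.0000]  mean=1.6800  Neff=3.1651  idx=[5, 6, 6, 6, 6, 6, 7, 7, 7, 7, 7, 8, 8]
step 2: w=[0.0005, 0.0544, 0.0544, 0.0544, 0.0544, 0.0544, 0.0818, 0.0818, 0.0818, 0.0818, 0.0818, 0.1593, 0.1593]  mean=1.7908  Neff=10.1009  idx=[2, 3, 4, 6, 7, 8, 9, 10, 10, 11, 11, 12, 12]
step 3: w=[0.2784, 0.2784, 0.2784, 0.0275, 0.0275, 0.0275, 0.0275, 0.0275, 0.0275, 0.0000, 0.0000, 0.0000, 0.0000]  mean=1.5531  Neff=4.2187  idx=[0, 0, 0, 0, 1, 1, 1, 2, 2, 2, 2, 4, 7]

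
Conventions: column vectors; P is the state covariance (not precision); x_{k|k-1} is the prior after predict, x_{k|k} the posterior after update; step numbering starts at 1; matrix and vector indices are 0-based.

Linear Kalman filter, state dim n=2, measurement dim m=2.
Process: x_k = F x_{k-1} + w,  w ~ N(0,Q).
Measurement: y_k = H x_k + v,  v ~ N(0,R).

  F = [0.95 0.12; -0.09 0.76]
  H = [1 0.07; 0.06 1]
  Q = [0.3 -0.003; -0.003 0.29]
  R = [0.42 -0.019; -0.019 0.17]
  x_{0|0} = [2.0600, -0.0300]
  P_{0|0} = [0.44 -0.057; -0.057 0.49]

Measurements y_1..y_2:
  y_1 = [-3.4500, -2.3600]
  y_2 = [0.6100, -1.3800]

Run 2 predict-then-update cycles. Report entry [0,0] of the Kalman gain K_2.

K[0,0] = 0.5584

step 1: x^-=[1.9534, -0.2082]  P^-=[0.6912 -0.0365; -0.0365 0.5844]  S=[1.1089 0.0268; 0.0268 0.7525]  K=[0.6213 -0.0154; -0.0147 0.7742]  nu=[-5.3888, -2.2690]  x^+=[-1.3599, -1.8858]  P^+=[0.2634 -0.0302; -0.0302 0.1337]
step 2: x^-=[-1.5182, -1.3108]  P^-=[0.5327 -0.0348; -0.0348 0.3735]  S=[0.9497 0.0041; 0.0041 0.5412]  K=[0.5584 -0.0096; -0.0121 0.6863]  nu=[2.2199, 0.0219]  x^+=[-0.2787, -1.3227]  P^+=[0.2366 -0.0264; -0.0264 0.1185]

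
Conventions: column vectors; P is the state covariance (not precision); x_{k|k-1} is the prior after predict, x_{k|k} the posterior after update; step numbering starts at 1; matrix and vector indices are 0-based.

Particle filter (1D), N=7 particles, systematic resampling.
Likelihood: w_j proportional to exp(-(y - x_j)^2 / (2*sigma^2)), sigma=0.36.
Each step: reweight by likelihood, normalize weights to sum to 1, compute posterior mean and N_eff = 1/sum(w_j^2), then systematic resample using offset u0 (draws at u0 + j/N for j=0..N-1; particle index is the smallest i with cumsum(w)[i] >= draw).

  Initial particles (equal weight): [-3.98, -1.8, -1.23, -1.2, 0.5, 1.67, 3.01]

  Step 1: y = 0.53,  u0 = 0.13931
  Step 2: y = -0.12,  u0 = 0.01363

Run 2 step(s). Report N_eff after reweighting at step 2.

N_eff = 6.0000

step 1: w=[0.0000, 0.0000, 0.0000, 0.0000, 0.9934, 0.0066, 0.0000]  mean=0.5077  Neff=1.0134  idx=[4, 4, 4, 4, 4, 4, 5]
step 2: w=[0.1667, 0.1667, 0.1667, 0.1667, 0.1667, 0.1667, 0.0000]  mean=0.5000  Neff=6.0000  idx=[0, 0, 1, 2, 3, 4, 5]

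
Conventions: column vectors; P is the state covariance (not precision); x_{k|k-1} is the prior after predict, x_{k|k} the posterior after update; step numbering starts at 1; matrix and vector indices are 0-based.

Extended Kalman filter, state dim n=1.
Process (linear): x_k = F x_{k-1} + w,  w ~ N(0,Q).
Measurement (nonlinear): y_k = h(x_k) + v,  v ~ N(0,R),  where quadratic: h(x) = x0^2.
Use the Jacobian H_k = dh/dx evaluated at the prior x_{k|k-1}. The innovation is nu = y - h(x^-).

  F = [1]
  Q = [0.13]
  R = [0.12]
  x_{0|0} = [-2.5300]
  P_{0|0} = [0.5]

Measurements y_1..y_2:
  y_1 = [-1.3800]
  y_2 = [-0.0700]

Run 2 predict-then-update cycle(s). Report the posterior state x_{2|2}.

x_post = [-0.5641]

step 1: x^-=[-2.5300]  P^-=[0.6300]  H_jac=[-5.0600]  S=[16.2503]  K=[-0.1962]  nu=[-7.7809]  x^+=[-1.0036]  P^+=[0.0047]
step 2: x^-=[-1.0036]  P^-=[0.1347]  H_jac=[-2.0073]  S=[0.6625]  K=[-0.4080]  nu=[-1.0773]  x^+=[-0.5641]  P^+=[0.0244]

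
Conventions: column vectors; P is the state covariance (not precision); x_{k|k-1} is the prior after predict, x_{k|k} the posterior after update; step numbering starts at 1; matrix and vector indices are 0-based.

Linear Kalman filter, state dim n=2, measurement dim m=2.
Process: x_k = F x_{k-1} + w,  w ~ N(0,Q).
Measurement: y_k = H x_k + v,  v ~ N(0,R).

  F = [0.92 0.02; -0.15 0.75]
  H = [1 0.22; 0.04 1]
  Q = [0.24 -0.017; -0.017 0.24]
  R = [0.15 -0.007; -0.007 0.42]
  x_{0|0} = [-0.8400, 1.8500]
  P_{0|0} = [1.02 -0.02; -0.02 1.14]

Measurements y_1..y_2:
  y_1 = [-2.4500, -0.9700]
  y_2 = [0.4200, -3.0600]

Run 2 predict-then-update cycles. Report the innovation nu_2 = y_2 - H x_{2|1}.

innov = [2.3965, -3.1952]

step 1: x^-=[-0.7358, 1.5135]  P^-=[1.1030 -0.1544; -0.1544 0.9087]  S=[1.2291 0.0813; 0.0813 1.3181]  K=[0.8789 -0.1379; -0.0083 0.6852]  nu=[-2.0472, -2.4541]  x^+=[-2.1968, -0.1511]  P^+=[0.1482 -0.0700; -0.0700 0.2906]
step 2: x^-=[-2.0241, 0.2162]  P^-=[0.3630 -0.0812; -0.0812 0.4226]  S=[0.4977 0.0186; 0.0186 0.8367]  K=[0.6970 -0.0952; 0.0050 0.5011]  nu=[2.3965, -3.1952]  x^+=[-0.0497, -1.3730]  P^+=[0.1161 -0.0495; -0.0495 0.2124]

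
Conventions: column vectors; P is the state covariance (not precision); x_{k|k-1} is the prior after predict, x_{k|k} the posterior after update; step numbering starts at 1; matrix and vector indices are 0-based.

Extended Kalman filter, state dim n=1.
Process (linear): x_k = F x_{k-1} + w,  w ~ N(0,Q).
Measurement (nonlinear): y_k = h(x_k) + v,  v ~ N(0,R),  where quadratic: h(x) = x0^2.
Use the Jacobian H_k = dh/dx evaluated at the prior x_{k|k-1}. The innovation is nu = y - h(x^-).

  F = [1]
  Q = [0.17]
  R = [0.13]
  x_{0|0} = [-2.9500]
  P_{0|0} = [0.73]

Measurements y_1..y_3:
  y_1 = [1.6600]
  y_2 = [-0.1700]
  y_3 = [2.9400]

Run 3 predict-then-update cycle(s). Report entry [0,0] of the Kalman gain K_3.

step 1: x^-=[-2.9500]  P^-=[0.9000]  H_jac=[-5.9000]  S=[31.4590]  K=[-0.1688]  nu=[-7.0425]  x^+=[-1.7613]  P^+=[0.0037]
step 2: x^-=[-1.7613]  P^-=[0.1737]  H_jac=[-3.5226]  S=[2.2856]  K=[-0.2677]  nu=[-3.2721]  x^+=[-0.8852]  P^+=[0.0099]
step 3: x^-=[-0.8852]  P^-=[0.1799]  H_jac=[-1.7704]  S=[0.6938]  K=[-0.4590]  nu=[2.1564]  x^+=[-1.8750]  P^+=[0.0337]

K[0,0] = -0.4590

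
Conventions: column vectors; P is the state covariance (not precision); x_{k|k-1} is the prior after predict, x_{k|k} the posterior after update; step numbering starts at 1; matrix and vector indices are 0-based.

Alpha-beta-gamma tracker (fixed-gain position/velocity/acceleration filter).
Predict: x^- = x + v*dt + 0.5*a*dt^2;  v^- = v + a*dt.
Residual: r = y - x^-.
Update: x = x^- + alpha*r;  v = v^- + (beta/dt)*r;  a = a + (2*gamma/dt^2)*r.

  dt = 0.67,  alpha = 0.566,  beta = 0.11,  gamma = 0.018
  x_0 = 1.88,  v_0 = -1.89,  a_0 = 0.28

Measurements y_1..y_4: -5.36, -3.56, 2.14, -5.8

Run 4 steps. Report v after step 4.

step 1: x_pred=0.6765  r=-6.0365  x^+=-2.7401  v^+=-2.6935  a^+=-0.2041
step 2: x_pred=-4.5906  r=1.0306  x^+=-4.0073  v^+=-2.6610  a^+=-0.1215
step 3: x_pred=-5.8174  r=7.9574  x^+=-1.3135  v^+=-1.4360  a^+=0.5167
step 4: x_pred=-2.1596  r=-3.6404  x^+=-4.2201  v^+=-1.6874  a^+=0.2248

v_post = -1.6874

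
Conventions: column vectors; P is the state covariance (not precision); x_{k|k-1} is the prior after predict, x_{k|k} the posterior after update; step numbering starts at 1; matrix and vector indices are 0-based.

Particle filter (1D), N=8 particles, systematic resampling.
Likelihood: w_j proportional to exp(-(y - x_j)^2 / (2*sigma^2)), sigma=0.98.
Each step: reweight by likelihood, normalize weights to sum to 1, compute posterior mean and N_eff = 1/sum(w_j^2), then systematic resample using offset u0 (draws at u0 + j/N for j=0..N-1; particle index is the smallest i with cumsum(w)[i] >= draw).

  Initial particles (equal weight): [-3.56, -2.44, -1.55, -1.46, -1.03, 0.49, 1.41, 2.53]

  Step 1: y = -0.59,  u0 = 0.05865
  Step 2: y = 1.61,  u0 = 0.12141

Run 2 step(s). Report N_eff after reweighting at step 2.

N_eff = 2.3082

step 1: w=[0.0033, 0.0552, 0.2028, 0.2210, 0.2963, 0.1785, 0.0408, 0.0021]  mean=-0.9383  Neff=4.6653  idx=[2, 2, 3, 3, 4, 4, 5, 5]
step 2: w=[0.0049, 0.0049, 0.0066, 0.0066, 0.0237, 0.0237, 0.4647, 0.4647]  mean=0.3720  Neff=2.3082  idx=[6, 6, 6, 6, 7, 7, 7, 7]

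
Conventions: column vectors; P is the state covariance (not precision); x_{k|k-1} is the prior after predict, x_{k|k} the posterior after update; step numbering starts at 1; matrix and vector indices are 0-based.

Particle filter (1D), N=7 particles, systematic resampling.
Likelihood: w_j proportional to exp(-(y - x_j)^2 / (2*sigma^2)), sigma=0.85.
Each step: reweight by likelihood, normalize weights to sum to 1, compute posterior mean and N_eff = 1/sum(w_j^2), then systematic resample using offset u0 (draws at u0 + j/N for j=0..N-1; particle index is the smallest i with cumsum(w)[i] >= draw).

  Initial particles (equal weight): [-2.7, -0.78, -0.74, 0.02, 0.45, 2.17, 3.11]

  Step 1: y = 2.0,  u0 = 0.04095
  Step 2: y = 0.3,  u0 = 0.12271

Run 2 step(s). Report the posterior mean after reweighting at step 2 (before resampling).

post_mean = 0.6231

step 1: w=[0.0000, 0.0028, 0.0033, 0.0397, 0.1134, 0.5860, 0.2548]  mean=2.1113  Neff=2.3654  idx=[3, 5, 5, 5, 5, 6, 6]
step 2: w=[0.7223, 0.0678, 0.0678, 0.0678, 0.0678, 0.0032, 0.0032]  mean=0.6231  Neff=1.8514  idx=[0, 0, 0, 0, 0, 2, 4]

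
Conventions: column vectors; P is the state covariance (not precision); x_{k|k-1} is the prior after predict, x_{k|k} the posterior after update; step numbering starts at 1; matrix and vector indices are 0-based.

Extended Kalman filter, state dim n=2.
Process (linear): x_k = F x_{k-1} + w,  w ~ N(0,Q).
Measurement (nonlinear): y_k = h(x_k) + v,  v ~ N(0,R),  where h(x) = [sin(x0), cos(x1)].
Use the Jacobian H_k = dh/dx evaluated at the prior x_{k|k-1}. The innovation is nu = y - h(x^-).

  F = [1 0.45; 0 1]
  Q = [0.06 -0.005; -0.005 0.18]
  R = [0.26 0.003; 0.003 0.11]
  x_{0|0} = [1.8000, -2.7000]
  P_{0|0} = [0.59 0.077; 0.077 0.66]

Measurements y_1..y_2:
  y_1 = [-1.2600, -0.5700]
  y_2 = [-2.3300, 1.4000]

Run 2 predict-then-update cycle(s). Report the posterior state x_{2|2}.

step 1: x^-=[0.5850, -2.7000]  P^-=[0.8529 0.3690; 0.3690 0.8400]  H_jac=[0.8337 0.0000; 0.0000 0.4274]  S=[0.8529 0.1345; 0.1345 0.2634]  K=[0.8041 0.1882; 0.1586 1.2818]  nu=[-1.8122, 0.3341]  x^+=[-0.8094, -2.5592]  P^+=[0.2515 0.0541; 0.0541 0.3310]
step 2: x^-=[-1.9610, -2.5592]  P^-=[0.4271 0.1980; 0.1980 0.5110]  H_jac=[-0.3804 0.0000; 0.0000 0.5500]  S=[0.3218 -0.0384; -0.0384 0.2646]  K=[-0.4638 0.3443; -0.1091 1.0464]  nu=[-1.4052, 2.2351]  x^+=[-0.5398, -0.0670]  P^+=[0.3143 0.0663; 0.0663 0.2087]

x_post = [-0.5398, -0.0670]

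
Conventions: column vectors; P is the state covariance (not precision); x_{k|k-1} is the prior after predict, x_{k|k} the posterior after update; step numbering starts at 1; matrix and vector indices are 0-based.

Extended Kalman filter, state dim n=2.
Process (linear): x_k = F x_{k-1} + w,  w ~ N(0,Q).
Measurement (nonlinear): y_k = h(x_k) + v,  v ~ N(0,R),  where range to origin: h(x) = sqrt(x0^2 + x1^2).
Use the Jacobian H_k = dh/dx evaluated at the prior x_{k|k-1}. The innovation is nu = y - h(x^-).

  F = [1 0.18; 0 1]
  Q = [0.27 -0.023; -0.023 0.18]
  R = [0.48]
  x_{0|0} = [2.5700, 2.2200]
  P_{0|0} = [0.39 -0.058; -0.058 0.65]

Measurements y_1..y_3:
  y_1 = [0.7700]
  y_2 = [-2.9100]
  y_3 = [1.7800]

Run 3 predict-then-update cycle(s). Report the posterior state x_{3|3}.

x_post = [-1.1274, -0.5844]

step 1: x^-=[2.9696, 2.2200]  P^-=[0.6602 0.0360; 0.0360 0.8300]  H_jac=[0.8009 0.5988]  S=[1.2356]  K=[0.4454; 0.4255]  nu=[-2.9377]  x^+=[1.6612, 0.9699]  P^+=[0.4151 -0.1982; -0.1982 0.6062]
step 2: x^-=[1.8358, 0.9699]  P^-=[0.6334 -0.1121; -0.1121 0.7862]  H_jac=[0.8842 0.4671]  S=[1.0542]  K=[0.4816; 0.2544]  nu=[-4.9862]  x^+=[-0.5655, -0.2987]  P^+=[0.3889 -0.2412; -0.2412 0.7180]
step 3: x^-=[-0.6193, -0.2987]  P^-=[0.5953 -0.1350; -0.1350 0.8980]  H_jac=[-0.9007 -0.4344]  S=[1.0268]  K=[-0.4651; -0.2616]  nu=[1.0924]  x^+=[-1.1274, -0.5844]  P^+=[0.3732 -0.2599; -0.2599 0.8278]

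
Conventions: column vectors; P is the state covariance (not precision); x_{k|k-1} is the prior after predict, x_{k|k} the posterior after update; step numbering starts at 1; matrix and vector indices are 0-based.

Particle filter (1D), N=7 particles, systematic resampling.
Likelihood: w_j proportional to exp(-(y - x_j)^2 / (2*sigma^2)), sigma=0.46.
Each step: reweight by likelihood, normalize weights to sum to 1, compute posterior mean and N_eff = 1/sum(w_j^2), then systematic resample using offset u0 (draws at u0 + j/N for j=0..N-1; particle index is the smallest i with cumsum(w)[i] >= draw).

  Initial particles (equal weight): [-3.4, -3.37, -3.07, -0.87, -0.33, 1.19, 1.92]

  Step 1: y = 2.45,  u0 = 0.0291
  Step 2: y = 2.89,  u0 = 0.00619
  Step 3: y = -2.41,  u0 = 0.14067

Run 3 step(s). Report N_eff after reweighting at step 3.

step 1: w=[0.0000, 0.0000, 0.0000, 0.0000, 0.0000, 0.0436, 0.9564]  mean=1.8882  Neff=1.0910  idx=[5, 6, 6, 6, 6, 6, 6]
step 2: w=[0.0017, 0.1664, 0.1664, 0.1664, 0.1664, 0.1664, 0.1664]  mean=1.9188  Neff=6.0199  idx=[1, 1, 2, 3, 4, 5, 6]
step 3: w=[0.1429, 0.1429, 0.1429, 0.1429, 0.1429, 0.1429, 0.1429]  mean=1.9200  Neff=7.0000  idx=[0, 1, 2, 3, 4, 5, 6]

N_eff = 7.0000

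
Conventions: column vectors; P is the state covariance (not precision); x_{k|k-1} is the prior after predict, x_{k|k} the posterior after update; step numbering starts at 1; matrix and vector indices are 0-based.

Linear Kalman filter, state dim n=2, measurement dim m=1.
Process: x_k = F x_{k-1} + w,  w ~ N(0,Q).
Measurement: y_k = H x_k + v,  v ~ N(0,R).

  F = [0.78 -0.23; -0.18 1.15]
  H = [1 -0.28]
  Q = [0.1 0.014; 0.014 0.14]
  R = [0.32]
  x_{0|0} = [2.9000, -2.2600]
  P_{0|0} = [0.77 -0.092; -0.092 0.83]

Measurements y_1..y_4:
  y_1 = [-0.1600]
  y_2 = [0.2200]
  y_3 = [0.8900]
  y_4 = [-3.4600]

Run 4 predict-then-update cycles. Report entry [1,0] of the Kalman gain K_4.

step 1: x^-=[2.7818, -3.1210]  P^-=[0.6454 -0.4000; -0.4000 1.3007]  S=[1.2913]  K=[0.5865; -0.5918]  nu=[-3.8157]  x^+=[0.5439, -0.8630]  P^+=[0.2012 0.0482; 0.0482 0.8485]
step 2: x^-=[0.6227, -1.0904]  P^-=[0.2500 -0.1934; -0.1934 1.2487]  S=[0.7762]  K=[0.3918; -0.6996]  nu=[-0.7080]  x^+=[0.3453, -0.5950]  P^+=[0.1308 0.0194; 0.0194 0.8687]
step 3: x^-=[0.4062, -0.7464]  P^-=[0.2186 -0.2160; -0.2160 1.2851]  S=[0.7603]  K=[0.3671; -0.7574]  nu=[0.2748]  x^+=[0.5071, -0.9545]  P^+=[0.1162 -0.0046; -0.0046 0.8490]
step 4: x^-=[0.6150, -1.1890]  P^-=[0.2172 -0.2312; -0.2312 1.2685]  S=[0.7662]  K=[0.3680; -0.7654]  nu=[-4.4080]  x^+=[-1.0073, 2.1847]  P^+=[0.1135 -0.0154; -0.0154 0.8197]

K[1,0] = -0.7654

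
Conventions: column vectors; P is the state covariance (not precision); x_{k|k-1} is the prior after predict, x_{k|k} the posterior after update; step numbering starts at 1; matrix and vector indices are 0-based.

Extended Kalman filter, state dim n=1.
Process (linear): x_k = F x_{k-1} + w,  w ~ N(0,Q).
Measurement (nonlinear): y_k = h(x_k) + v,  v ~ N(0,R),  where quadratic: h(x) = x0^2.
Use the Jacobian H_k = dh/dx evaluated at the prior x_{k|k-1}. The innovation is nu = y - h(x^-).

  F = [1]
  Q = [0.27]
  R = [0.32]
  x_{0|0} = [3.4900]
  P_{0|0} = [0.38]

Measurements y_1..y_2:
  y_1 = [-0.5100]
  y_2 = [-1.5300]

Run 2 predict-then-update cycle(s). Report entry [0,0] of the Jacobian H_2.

step 1: x^-=[3.4900]  P^-=[0.6500]  H_jac=[6.9800]  S=[31.9883]  K=[0.1418]  nu=[-12.6901]  x^+=[1.6901]  P^+=[0.0065]
step 2: x^-=[1.6901]  P^-=[0.2765]  H_jac=[3.3802]  S=[3.4793]  K=[0.2686]  nu=[-4.3865]  x^+=[0.5118]  P^+=[0.0254]

H_jac[0,0] = 3.3802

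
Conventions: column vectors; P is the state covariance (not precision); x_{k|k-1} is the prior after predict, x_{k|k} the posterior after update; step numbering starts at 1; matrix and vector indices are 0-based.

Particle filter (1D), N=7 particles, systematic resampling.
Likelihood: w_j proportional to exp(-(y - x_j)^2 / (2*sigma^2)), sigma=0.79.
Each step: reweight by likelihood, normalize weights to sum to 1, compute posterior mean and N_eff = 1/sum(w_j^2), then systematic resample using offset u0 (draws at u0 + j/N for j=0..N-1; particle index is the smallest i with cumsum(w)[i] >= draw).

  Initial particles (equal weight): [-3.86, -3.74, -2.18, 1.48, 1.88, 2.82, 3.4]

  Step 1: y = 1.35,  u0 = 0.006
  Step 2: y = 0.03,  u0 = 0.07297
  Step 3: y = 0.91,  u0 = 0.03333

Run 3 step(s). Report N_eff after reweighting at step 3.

N_eff = 6.8571

step 1: w=[0.0000, 0.0000, 0.0000, 0.4941, 0.3999, 0.0887, 0.0173]  mean=1.7919  Neff=2.4258  idx=[3, 3, 3, 3, 4, 4, 4]
step 2: w=[0.1983, 0.1983, 0.1983, 0.1983, 0.0689, 0.0689, 0.0689]  mean=1.5627  Neff=5.8280  idx=[0, 1, 1, 2, 3, 3, 5]
step 3: w=[0.1513, 0.1513, 0.1513, 0.1513, 0.1513, 0.1513, 0.0924]  mean=1.5169  Neff=6.8571  idx=[0, 1, 2, 3, 3, 4, 5]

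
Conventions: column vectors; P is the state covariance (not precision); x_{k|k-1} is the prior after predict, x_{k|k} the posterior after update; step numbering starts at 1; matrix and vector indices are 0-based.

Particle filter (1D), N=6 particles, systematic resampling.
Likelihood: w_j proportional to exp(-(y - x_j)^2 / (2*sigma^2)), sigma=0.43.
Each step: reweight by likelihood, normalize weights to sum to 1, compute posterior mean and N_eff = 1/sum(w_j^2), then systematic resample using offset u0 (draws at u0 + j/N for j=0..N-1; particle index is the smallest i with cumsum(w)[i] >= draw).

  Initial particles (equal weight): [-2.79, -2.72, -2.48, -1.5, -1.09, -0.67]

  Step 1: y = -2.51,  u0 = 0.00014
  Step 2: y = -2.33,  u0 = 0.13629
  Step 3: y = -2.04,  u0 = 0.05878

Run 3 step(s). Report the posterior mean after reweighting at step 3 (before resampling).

step 1: w=[0.2929, 0.3214, 0.3612, 0.0230, 0.0016, 0.0000]  mean=-2.6232  Neff=3.1244  idx=[0, 0, 1, 1, 2, 2]
step 2: w=[0.1301, 0.1301, 0.1529, 0.1529, 0.2170, 0.2170]  mean=-2.6341  Neff=5.7213  idx=[1, 2, 3, 4, 5, 5]
step 3: w=[0.0851, 0.1115, 0.1115, 0.2306, 0.2306, 0.2306]  mean=-2.5599  Neff=5.2166  idx=[0, 2, 3, 4, 4, 5]

post_mean = -2.5599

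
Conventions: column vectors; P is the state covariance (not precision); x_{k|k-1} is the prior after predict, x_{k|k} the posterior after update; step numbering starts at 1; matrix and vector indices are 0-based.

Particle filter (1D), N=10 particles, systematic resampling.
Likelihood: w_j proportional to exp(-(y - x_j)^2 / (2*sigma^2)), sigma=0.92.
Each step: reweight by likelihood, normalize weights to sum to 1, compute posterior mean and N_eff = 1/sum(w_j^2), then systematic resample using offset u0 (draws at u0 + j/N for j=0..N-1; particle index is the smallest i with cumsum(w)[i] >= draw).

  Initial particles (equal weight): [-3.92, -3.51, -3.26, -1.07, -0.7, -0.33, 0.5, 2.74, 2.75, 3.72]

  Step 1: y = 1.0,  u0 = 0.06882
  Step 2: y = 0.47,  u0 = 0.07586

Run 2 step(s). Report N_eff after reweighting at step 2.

N_eff = 7.7747

step 1: w=[0.0000, 0.0000, 0.0000, 0.0437, 0.0997, 0.1934, 0.4743, 0.0919, 0.0900, 0.0070]  mean=0.5820  Neff=3.4391  idx=[4, 5, 5, 6, 6, 6, 6, 6, 7, 8]
step 2: w=[0.0645, 0.0992, 0.0992, 0.1447, 0.1447, 0.1447, 0.1447, 0.1447, 0.0069, 0.0067]  mean=0.2885  Neff=7.7747  idx=[1, 2, 3, 3, 4, 5, 5, 6, 7, 7]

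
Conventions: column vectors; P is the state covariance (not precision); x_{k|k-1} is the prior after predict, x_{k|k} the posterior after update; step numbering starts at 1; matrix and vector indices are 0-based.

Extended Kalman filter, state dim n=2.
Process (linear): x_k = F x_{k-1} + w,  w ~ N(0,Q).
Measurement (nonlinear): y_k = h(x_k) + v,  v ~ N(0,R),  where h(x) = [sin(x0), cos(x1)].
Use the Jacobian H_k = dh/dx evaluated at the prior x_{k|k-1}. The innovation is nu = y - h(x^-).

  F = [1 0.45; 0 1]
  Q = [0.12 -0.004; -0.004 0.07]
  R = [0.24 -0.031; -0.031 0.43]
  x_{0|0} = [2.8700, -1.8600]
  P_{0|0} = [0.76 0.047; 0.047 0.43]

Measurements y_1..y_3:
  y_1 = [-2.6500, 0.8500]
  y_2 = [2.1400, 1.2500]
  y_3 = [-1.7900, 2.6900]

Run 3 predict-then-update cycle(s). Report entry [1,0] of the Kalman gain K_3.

step 1: x^-=[2.0330, -1.8600]  P^-=[1.0094 0.2365; 0.2365 0.5000]  H_jac=[-0.4459 0.0000; 0.0000 0.9585]  S=[0.4407 -0.1321; -0.1321 0.8893]  K=[-0.9889 0.1080; -0.0814 0.5268]  nu=[-3.5451, 1.1352]  x^+=[5.6615, -0.9734]  P^+=[0.5398 0.0804; 0.0804 0.2390]
step 2: x^-=[5.2235, -0.9734]  P^-=[0.7806 0.1840; 0.1840 0.3090]  H_jac=[0.4891 0.0000; 0.0000 0.8268]  S=[0.4267 0.0434; 0.0434 0.6412]  K=[0.8766 0.1779; 0.1715 0.3868]  nu=[3.0122, 0.6875]  x^+=[7.9862, -0.1908]  P^+=[0.4188 0.0597; 0.0597 0.1947]
step 3: x^-=[7.9003, -0.1908]  P^-=[0.6320 0.1433; 0.1433 0.2647]  H_jac=[-0.0463 0.0000; 0.0000 0.1896]  S=[0.2414 -0.0323; -0.0323 0.4395]  K=[-0.1142 0.0534; -0.0124 0.1133]  nu=[-2.7889, 1.7081]  x^+=[8.3100, 0.0372]  P^+=[0.6272 0.1398; 0.1398 0.2590]

K[1,0] = -0.0124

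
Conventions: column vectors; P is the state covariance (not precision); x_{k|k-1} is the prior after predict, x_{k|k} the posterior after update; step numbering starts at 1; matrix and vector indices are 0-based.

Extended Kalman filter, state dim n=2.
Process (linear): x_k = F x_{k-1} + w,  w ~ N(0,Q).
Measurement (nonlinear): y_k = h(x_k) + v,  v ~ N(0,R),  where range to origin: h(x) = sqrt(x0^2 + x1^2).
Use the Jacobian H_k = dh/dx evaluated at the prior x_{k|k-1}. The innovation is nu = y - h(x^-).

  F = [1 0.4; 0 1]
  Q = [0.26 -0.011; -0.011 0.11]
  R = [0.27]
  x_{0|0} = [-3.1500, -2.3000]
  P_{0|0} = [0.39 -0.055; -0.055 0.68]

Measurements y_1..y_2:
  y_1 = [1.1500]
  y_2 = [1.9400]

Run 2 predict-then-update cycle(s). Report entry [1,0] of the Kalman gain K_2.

K[1,0] = -0.2732

step 1: x^-=[-4.0700, -2.3000]  P^-=[0.7148 0.2060; 0.2060 0.7900]  H_jac=[-0.8706 -0.4920]  S=[1.1795]  K=[-0.6135; -0.4816]  nu=[-3.5249]  x^+=[-1.9073, -0.6025]  P^+=[0.2708 -0.1425; -0.1425 0.5165]
step 2: x^-=[-2.1483, -0.6025]  P^-=[0.4994 0.0531; 0.0531 0.6265]  H_jac=[-0.9629 -0.2700]  S=[0.8063]  K=[-0.6142; -0.2732]  nu=[-0.2912]  x^+=[-1.9695, -0.5229]  P^+=[0.1953 -0.0822; -0.0822 0.5663]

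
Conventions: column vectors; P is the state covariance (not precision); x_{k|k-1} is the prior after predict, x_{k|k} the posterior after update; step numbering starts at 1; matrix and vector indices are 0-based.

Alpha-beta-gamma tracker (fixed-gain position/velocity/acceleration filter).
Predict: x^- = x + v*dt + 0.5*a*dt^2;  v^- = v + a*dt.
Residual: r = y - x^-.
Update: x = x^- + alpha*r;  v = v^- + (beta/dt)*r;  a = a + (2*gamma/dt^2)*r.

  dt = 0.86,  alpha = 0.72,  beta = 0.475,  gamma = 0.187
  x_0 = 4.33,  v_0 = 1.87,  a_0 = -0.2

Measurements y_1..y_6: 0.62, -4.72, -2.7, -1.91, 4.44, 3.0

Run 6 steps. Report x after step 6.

step 1: x_pred=5.8642  r=-5.2442  x^+=2.0884  v^+=-1.1985  a^+=-2.8519
step 2: x_pred=0.0030  r=-4.7230  x^+=-3.3976  v^+=-6.2598  a^+=-5.2402
step 3: x_pred=-10.7188  r=8.0188  x^+=-4.9453  v^+=-6.3374  a^+=-1.1853
step 4: x_pred=-10.8338  r=8.9238  x^+=-4.4087  v^+=-2.4279  a^+=3.3273
step 5: x_pred=-5.2662  r=9.7062  x^+=1.7223  v^+=5.7945  a^+=8.2355
step 6: x_pred=9.7510  r=-6.7510  x^+=4.8903  v^+=9.1483  a^+=4.8217

x_post = 4.8903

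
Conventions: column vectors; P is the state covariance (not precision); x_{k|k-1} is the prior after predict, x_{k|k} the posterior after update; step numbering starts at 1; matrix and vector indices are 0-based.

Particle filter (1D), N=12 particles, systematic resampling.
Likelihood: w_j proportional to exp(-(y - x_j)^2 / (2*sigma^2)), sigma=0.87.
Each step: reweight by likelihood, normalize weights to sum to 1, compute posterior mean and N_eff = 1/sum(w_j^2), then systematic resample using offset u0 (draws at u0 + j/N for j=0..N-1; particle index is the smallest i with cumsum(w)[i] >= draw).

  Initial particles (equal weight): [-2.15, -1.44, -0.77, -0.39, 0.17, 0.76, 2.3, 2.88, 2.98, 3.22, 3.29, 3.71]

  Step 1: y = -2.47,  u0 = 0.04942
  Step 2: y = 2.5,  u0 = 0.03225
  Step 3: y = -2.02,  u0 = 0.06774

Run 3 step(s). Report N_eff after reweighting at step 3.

step 1: w=[0.5673, 0.3012, 0.0900, 0.0348, 0.0061, 0.0006, 0.0000, 0.0000, 0.0000, 0.0000, 0.0000, 0.0000]  mean=-1.7348  Neff=2.3702  idx=[0, 0, 0, 0, 0, 0, 0, 1, 1, 1, 2, 3]
step 2: w=[0.0001, 0.0001, 0.0001, 0.0001, 0.0001, 0.0001, 0.0001, 0.0071, 0.0071, 0.0071, 0.1717, 0.8062]  mean=-0.4791  Neff=1.4715  idx=[10, 10, 11, 11, 11, 11, 11, 11, 11, 11, 11, 11]
step 3: w=[0.1459, 0.1459, 0.0708, 0.0708, 0.0708, 0.0708, 0.0708, 0.0708, 0.0708, 0.0708, 0.0708, 0.0708]  mean=-0.5009  Neff=10.7836  idx=[0, 1, 1, 2, 3, 4, 5, 7, 8, 9, 10, 11]

N_eff = 10.7836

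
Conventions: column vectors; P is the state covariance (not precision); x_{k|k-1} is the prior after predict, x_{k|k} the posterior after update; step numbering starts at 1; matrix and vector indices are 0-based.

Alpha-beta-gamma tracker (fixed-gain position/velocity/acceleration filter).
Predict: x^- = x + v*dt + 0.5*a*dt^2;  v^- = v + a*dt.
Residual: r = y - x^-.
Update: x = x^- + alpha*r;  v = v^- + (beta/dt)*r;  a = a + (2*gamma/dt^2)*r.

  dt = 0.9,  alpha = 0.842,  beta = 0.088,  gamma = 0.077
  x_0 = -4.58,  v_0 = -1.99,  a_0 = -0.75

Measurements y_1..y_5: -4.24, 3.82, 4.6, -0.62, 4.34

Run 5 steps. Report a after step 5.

a_post = 1.6070

step 1: x_pred=-6.6748  r=2.4348  x^+=-4.6247  v^+=-2.4269  a^+=-0.2871
step 2: x_pred=-6.9252  r=10.7452  x^+=2.1223  v^+=-1.6347  a^+=1.7558
step 3: x_pred=1.3622  r=3.2378  x^+=4.0884  v^+=0.2621  a^+=2.3714
step 4: x_pred=5.2848  r=-5.9048  x^+=0.3130  v^+=1.8191  a^+=1.2488
step 5: x_pred=2.4559  r=1.8841  x^+=4.0423  v^+=3.1272  a^+=1.6070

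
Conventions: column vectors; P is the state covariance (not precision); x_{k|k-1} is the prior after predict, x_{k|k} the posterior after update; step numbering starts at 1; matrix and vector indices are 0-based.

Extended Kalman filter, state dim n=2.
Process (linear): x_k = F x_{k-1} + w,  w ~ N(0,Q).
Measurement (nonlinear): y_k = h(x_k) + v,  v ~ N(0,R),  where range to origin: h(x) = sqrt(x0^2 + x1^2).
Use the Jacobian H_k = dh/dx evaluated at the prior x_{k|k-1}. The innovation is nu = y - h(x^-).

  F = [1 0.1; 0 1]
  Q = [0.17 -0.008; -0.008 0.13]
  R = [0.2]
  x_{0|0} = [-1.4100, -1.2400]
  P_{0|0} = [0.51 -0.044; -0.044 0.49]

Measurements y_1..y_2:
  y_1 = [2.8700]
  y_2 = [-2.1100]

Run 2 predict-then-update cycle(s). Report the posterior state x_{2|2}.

x_post = [0.2687, -0.0049]

step 1: x^-=[-1.5340, -1.2400]  P^-=[0.6761 -0.0030; -0.0030 0.6200]  H_jac=[-0.7777 -0.6286]  S=[0.8510]  K=[-0.6156; -0.4553]  nu=[0.8975]  x^+=[-2.0865, -1.6486]  P^+=[0.3536 -0.2415; -0.2415 0.4436]
step 2: x^-=[-2.2514, -1.6486]  P^-=[0.4797 -0.2052; -0.2052 0.5736]  H_jac=[-0.8068 -0.5908]  S=[0.5169]  K=[-0.5143; -0.3354]  nu=[-4.9005]  x^+=[0.2687, -0.0049]  P^+=[0.3430 -0.2943; -0.2943 0.5155]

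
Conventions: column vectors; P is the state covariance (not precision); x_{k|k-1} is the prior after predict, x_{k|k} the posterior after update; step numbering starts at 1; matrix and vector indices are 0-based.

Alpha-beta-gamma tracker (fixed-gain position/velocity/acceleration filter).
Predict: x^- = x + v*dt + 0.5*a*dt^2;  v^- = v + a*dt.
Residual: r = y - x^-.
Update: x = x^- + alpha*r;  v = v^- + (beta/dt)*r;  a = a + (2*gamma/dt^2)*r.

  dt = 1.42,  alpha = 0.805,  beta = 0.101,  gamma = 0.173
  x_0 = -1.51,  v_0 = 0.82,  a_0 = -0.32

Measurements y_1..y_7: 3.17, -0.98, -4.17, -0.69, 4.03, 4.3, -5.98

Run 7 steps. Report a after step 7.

step 1: x_pred=-0.6682  r=3.8382  x^+=2.4215  v^+=0.6386  a^+=0.3386
step 2: x_pred=3.6697  r=-4.6497  x^+=-0.0733  v^+=0.7887  a^+=-0.4593
step 3: x_pred=0.5836  r=-4.7536  x^+=-3.2430  v^+=-0.2015  a^+=-1.2749
step 4: x_pred=-4.8146  r=4.1246  x^+=-1.4943  v^+=-1.7186  a^+=-0.5672
step 5: x_pred=-4.5065  r=8.5365  x^+=2.3654  v^+=-1.9168  a^+=0.8976
step 6: x_pred=0.5485  r=3.7515  x^+=3.5685  v^+=-0.3754  a^+=1.5414
step 7: x_pred=4.5894  r=-10.5694  x^+=-3.9190  v^+=1.0616  a^+=-0.2723

a_post = -0.2723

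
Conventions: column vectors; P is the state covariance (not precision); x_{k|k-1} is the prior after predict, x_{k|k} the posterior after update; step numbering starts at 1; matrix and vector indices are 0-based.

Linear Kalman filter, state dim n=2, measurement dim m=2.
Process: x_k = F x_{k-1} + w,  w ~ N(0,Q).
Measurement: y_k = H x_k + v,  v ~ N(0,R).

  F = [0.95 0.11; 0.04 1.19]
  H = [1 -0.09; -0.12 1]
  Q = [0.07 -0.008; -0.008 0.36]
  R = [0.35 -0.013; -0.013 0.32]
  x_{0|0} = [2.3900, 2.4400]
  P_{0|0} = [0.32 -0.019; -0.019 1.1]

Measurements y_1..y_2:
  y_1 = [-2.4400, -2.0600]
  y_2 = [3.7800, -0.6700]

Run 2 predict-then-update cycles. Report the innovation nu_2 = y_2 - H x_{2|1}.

innov = [3.9297, 0.9408]

step 1: x^-=[2.5389, 2.9992]  P^-=[0.3681 0.1266; 0.1266 1.9164]  S=[0.7109 -0.1017; -0.1017 2.2113]  K=[0.5105 0.0607; 0.0588 0.8625]  nu=[-4.7090, -4.7545]  x^+=[-0.1540, -1.3785]  P^+=[0.1810 0.0345; 0.0345 0.2794]
step 2: x^-=[-0.2979, -1.6465]  P^-=[0.2440 0.0746; 0.0746 0.7592]  S=[0.5867 -0.0352; -0.0352 1.0648]  K=[0.4077 0.0561; 0.0531 0.7063]  nu=[3.9297, 0.9408]  x^+=[1.3571, -0.7734]  P^+=[0.1447 0.0300; 0.0300 0.2289]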